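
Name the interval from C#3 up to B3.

minor seventh

Counting letters C–D–E–F–G–A–B gives a seventh.
C#→B = 10 semitones, 1 narrower than the major seventh (11), so minor.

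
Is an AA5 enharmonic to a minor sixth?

A doubly augmented fifth spans 9 semitones; a minor sixth spans 8.
The spans differ, so they are not enharmonic equivalents.

No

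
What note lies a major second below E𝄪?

A second below E lands on the letter D.
A major second spans 2 semitones, so E## moves to pitch class 4. On the letter D that is D##.

D##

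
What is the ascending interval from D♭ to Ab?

perfect fifth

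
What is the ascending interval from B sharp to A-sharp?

minor seventh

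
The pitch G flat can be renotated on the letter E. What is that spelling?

Plain E sits 2 semitones below Gb, so on the letter E the same pitch needs a double sharp: E##.

E##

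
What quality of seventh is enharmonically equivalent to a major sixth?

A major sixth spans 9 semitones.
A seventh spanning 9 semitones is diminished (the major seventh is 11).

diminished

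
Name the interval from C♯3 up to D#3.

The letter names run C→D, a span of 1 letter step, so the interval is some kind of second.
C# to D# is 2 semitones. A major second is 2, so 2 makes it major.

major second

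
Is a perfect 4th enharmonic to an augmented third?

Yes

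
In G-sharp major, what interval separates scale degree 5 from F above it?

Scale degree 5 of G# major is D#.
D# up to F: letters D→F make it a third; 2 semitones makes it diminished.

diminished third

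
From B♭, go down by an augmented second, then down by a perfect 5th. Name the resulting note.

An augmented second down from Bb is Abb (letter A, 3 semitones down).
A perfect fifth down from Abb is Dbb (letter D, 7 semitones down).

Dbb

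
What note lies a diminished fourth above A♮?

A up a perfect fourth is D, so the target letter is D.
From A, a diminished fourth is 4 semitones up: Db.

Db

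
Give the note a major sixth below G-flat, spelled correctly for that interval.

G down a major sixth is Bb, so the target letter is B.
From Gb, a major sixth is 9 semitones down: Bbb.

Bbb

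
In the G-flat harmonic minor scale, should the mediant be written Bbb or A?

Bbb

Each scale degree takes a distinct letter name. Degree 3 of a scale on G must use the letter B.
Bbb and A are enharmonically the same pitch, but only Bbb uses the letter B, so it is the correct spelling here.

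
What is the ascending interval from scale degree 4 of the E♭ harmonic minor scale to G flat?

Scale degree 4 of Eb harmonic minor is Ab.
Ab up to Gb: letters A→G make it a seventh; 10 semitones makes it minor.

minor seventh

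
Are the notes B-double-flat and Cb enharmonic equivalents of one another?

Bbb is pitch class 9; Cb is pitch class 11.
The pitch classes differ (9 vs. 11), so they are not enharmonic equivalents.

No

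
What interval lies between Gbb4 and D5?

doubly augmented fifth

Counting letters G–A–B–C–D gives a fifth.
Gbb→D = 9 semitones, 2 wider than the perfect fifth (7), so doubly augmented.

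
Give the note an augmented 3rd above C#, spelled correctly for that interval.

E##

C up a major third is E, so the target letter is E.
From C#, an augmented third is 5 semitones up: E##.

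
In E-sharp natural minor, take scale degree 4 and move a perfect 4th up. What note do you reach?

D#

Scale degree 4 of E# natural minor is A#.
A perfect fourth (5 semitones) above A# lands on the letter D, giving D#.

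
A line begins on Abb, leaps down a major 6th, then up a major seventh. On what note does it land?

Bbb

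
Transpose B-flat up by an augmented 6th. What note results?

G#

B up a major sixth is G#, so the target letter is G.
From Bb, an augmented sixth is 10 semitones up: G#.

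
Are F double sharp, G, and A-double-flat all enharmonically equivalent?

Yes

F## = pitch class 7 and G = pitch class 7 and Abb = pitch class 7 — the same pitch class, so they are enharmonic equivalents.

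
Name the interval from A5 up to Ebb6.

The letter names run A→E, a span of 4 letter steps, so the interval is some kind of fifth.
A to Ebb is 5 semitones. A perfect fifth is 7, so 5 makes it doubly diminished.

doubly diminished fifth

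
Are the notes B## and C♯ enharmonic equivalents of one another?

B## is pitch class 1; C# is pitch class 1.
All spellings map to pitch class 1, so they are enharmonically equivalent.

Yes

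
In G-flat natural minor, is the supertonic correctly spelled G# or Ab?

Each scale degree takes a distinct letter name. Degree 2 of a scale on G must use the letter A.
Ab and G# are enharmonically the same pitch, but only Ab uses the letter A, so it is the correct spelling here.

Ab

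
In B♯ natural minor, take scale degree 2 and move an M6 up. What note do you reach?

A##

Scale degree 2 of B# natural minor is C##.
A major sixth (9 semitones) above C## lands on the letter A, giving A##.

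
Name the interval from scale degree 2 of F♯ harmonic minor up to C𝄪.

augmented fourth

Scale degree 2 of F# harmonic minor is G#.
G# up to C##: letters G→C make it a fourth; 6 semitones makes it augmented.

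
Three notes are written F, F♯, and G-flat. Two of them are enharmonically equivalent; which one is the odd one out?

In 12-tone equal temperament, enharmonic equivalents share a pitch class. F is pitch class 5; F# is pitch class 6; Gb is pitch class 6.
F# and Gb share pitch class 6, while F is pitch class 5.

F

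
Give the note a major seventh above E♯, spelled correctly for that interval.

D##

E up a major seventh is D#, so the target letter is D.
From E#, a major seventh is 11 semitones up: D##.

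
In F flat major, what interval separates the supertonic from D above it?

augmented fifth

The supertonic of Fb major is Gb.
Gb up to D: letters G→D make it a fifth; 8 semitones makes it augmented.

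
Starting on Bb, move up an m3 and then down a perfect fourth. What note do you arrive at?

A minor third up from Bb is Db (letter D, 3 semitones up).
A perfect fourth down from Db is Ab (letter A, 5 semitones down).

Ab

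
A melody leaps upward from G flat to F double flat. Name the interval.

diminished seventh

The letter names run G→F, a span of 6 letter steps, so the interval is some kind of seventh.
Gb to Fbb is 9 semitones. A major seventh is 11, so 9 makes it diminished.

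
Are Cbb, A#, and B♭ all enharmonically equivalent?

Yes

Cbb is pitch class 10; A# is pitch class 10; Bb is pitch class 10.
All spellings map to pitch class 10, so they are enharmonically equivalent.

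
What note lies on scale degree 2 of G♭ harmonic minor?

Ab

Degree 2 takes the letter 1 step above G, which is A.
In harmonic minor, degree 2 sits 2 semitones above the tonic. Gb + 2 semitones is pitch class 8, spelled on A as Ab.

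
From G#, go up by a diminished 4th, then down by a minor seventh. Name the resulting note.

A diminished fourth up from G# is C (letter C, 4 semitones up).
A minor seventh down from C is D (letter D, 10 semitones down).

D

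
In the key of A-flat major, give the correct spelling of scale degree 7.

G

The Ab major scale runs Ab Bb C Db Eb F G.
Degree 7 is G.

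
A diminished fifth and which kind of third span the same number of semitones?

A diminished fifth spans 6 semitones.
A third spanning 6 semitones is doubly augmented (the major third is 4).

doubly augmented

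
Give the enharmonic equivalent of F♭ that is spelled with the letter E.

E

Plain E sits at the same pitch as Fb, so on the letter E the same pitch needs a natural: E.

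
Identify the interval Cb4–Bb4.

major seventh

The letter names run C→B, a span of 6 letter steps, so the interval is some kind of seventh.
Cb to Bb is 11 semitones. A major seventh is 11, so 11 makes it major.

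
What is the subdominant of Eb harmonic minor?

Degree 4 takes the letter 3 steps above E, which is A.
In harmonic minor, degree 4 sits 5 semitones above the tonic. Eb + 5 semitones is pitch class 8, spelled on A as Ab.

Ab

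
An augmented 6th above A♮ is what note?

A sixth above A lands on the letter F.
An augmented sixth spans 10 semitones, so A moves to pitch class 7. On the letter F that is F##.

F##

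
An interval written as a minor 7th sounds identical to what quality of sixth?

augmented

A minor seventh spans 10 semitones.
A sixth spanning 10 semitones is augmented (the major sixth is 9).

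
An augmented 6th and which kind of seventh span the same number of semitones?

An augmented sixth spans 10 semitones.
A seventh spanning 10 semitones is minor (the major seventh is 11).

minor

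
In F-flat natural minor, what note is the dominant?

Cb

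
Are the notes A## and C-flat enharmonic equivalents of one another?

A## = pitch class 11 and Cb = pitch class 11 — the same pitch class, so they are enharmonic equivalents.

Yes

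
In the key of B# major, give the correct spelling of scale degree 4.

E#

Degree 4 takes the letter 3 steps above B, which is E.
In major, degree 4 sits 5 semitones above the tonic. B# + 5 semitones is pitch class 5, spelled on E as E#.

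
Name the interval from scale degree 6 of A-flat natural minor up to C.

augmented fifth

Scale degree 6 of Ab natural minor is Fb.
Fb up to C: letters F→C make it a fifth; 8 semitones makes it augmented.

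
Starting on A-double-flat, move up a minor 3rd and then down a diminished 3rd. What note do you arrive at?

A minor third up from Abb is Cbb (letter C, 3 semitones up).
A diminished third down from Cbb is Ab (letter A, 2 semitones down).

Ab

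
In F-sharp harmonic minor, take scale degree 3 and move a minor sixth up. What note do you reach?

Scale degree 3 of F# harmonic minor is A.
A minor sixth (8 semitones) above A lands on the letter F, giving F.

F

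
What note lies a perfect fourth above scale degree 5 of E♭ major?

Eb

Scale degree 5 of Eb major is Bb.
A perfect fourth (5 semitones) above Bb lands on the letter E, giving Eb.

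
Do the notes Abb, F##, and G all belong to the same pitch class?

Abb is pitch class 7; F## is pitch class 7; G is pitch class 7.
All spellings map to pitch class 7, so they are enharmonically equivalent.

Yes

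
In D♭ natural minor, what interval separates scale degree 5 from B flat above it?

major second

Scale degree 5 of Db natural minor is Ab.
Ab up to Bb: letters A→B make it a second; 2 semitones makes it major.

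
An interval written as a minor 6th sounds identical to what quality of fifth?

augmented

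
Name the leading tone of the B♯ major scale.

The B# major scale runs B# C## D## E# F## G## A##.
Degree 7 is A##.

A##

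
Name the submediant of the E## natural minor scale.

Degree 6 takes the letter 5 steps above E, which is C.
In natural minor, degree 6 sits 8 semitones above the tonic. E## + 8 semitones is pitch class 2, spelled on C as C##.

C##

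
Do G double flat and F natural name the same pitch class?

Gbb = pitch class 5 and F = pitch class 5 — the same pitch class, so they are enharmonic equivalents.

Yes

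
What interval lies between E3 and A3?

perfect fourth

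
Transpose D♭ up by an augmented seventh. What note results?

C#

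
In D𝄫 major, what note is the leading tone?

Degree 7 takes the letter 6 steps above D, which is C.
In major, degree 7 sits 11 semitones above the tonic. Dbb + 11 semitones is pitch class 11, spelled on C as Cb.

Cb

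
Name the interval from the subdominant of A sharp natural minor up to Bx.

augmented sixth

The subdominant of A# natural minor is D#.
D# up to B##: letters D→B make it a sixth; 10 semitones makes it augmented.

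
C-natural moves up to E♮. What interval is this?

major third

Counting letters C–D–E gives a third.
C→E = 4 semitones, exactly the major third.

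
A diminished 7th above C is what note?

A seventh above C lands on the letter B.
A diminished seventh spans 9 semitones, so C moves to pitch class 9. On the letter B that is Bbb.

Bbb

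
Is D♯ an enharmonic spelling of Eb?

Yes

D# = pitch class 3 and Eb = pitch class 3 — the same pitch class, so they are enharmonic equivalents.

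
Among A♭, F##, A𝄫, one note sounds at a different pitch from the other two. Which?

Ab

In 12-tone equal temperament, enharmonic equivalents share a pitch class. Ab is pitch class 8; F## is pitch class 7; Abb is pitch class 7.
F## and Abb share pitch class 7, while Ab is pitch class 8.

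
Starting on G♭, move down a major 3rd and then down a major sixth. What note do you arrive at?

A major third down from Gb is Ebb (letter E, 4 semitones down).
A major sixth down from Ebb is Gbb (letter G, 9 semitones down).

Gbb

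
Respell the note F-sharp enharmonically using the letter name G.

Gb

Plain G sits 1 semitone above F#, so on the letter G the same pitch needs a flat: Gb.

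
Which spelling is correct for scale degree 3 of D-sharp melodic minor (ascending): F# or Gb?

Each scale degree takes a distinct letter name. Degree 3 of a scale on D must use the letter F.
F# and Gb are enharmonically the same pitch, but only F# uses the letter F, so it is the correct spelling here.

F#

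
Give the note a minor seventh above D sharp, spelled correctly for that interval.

C#

A seventh above D lands on the letter C.
A minor seventh spans 10 semitones, so D# moves to pitch class 1. On the letter C that is C#.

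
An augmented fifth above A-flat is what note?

A up a perfect fifth is E, so the target letter is E.
From Ab, an augmented fifth is 8 semitones up: E.

E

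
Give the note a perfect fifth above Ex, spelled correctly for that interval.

B##

A fifth above E lands on the letter B.
A perfect fifth spans 7 semitones, so E## moves to pitch class 1. On the letter B that is B##.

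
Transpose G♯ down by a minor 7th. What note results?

A#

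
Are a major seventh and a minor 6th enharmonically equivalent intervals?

No

A major seventh spans 11 semitones; a minor sixth spans 8.
The spans differ, so they are not enharmonic equivalents.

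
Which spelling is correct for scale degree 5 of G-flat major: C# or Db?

Each scale degree takes a distinct letter name. Degree 5 of a scale on G must use the letter D.
Db and C# are enharmonically the same pitch, but only Db uses the letter D, so it is the correct spelling here.

Db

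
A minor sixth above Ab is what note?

A up a major sixth is F#, so the target letter is F.
From Ab, a minor sixth is 8 semitones up: Fb.

Fb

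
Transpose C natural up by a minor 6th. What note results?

Ab

C up a major sixth is A, so the target letter is A.
From C, a minor sixth is 8 semitones up: Ab.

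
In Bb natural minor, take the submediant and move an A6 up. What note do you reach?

The submediant of Bb natural minor is Gb.
An augmented sixth (10 semitones) above Gb lands on the letter E, giving E.

E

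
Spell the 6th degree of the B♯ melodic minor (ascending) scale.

G##

The B# melodic minor (ascending) scale runs B# C## D# E# F## G## A##.
Degree 6 is G##.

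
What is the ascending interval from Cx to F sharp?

diminished fourth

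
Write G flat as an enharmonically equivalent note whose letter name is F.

F#

Gb is pitch class 6. The letter F alone is pitch class 5.
To reach pitch class 6 from F requires an offset of +1 semitone, i.e. sharp: F#.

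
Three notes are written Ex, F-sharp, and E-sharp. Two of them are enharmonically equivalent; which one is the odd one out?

E#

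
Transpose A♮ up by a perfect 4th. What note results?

A fourth above A lands on the letter D.
A perfect fourth spans 5 semitones, so A moves to pitch class 2. On the letter D that is D.

D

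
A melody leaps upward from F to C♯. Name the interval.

Counting letters F–G–A–B–C gives a fifth.
F→C# = 8 semitones, 1 wider than the perfect fifth (7), so augmented.

augmented fifth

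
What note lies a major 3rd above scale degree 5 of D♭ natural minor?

C

Scale degree 5 of Db natural minor is Ab.
A major third (4 semitones) above Ab lands on the letter C, giving C.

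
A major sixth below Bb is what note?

A sixth below B lands on the letter D.
A major sixth spans 9 semitones, so Bb moves to pitch class 1. On the letter D that is Db.

Db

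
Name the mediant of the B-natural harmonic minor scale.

D

The B harmonic minor scale runs B C# D E F# G A#.
Degree 3 is D.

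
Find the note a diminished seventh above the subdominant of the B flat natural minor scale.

The subdominant of Bb natural minor is Eb.
A diminished seventh (9 semitones) above Eb lands on the letter D, giving Dbb.

Dbb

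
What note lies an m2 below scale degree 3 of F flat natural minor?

Gb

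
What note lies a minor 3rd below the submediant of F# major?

The submediant of F# major is D#.
A minor third (3 semitones) below D# lands on the letter B, giving B#.

B#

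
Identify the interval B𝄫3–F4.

Counting letters B–C–D–E–F gives a fifth.
Bbb→F = 8 semitones, 1 wider than the perfect fifth (7), so augmented.

augmented fifth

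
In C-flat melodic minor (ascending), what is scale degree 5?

Degree 5 takes the letter 4 steps above C, which is G.
In melodic minor (ascending), degree 5 sits 7 semitones above the tonic. Cb + 7 semitones is pitch class 6, spelled on G as Gb.

Gb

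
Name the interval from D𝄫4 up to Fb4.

major third

Counting letters D–E–F gives a third.
Dbb→Fb = 4 semitones, exactly the major third.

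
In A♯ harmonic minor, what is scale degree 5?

E#

The A# harmonic minor scale runs A# B# C# D# E# F# G##.
Degree 5 is E#.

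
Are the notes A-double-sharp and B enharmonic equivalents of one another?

Yes

A## = pitch class 11 and B = pitch class 11 — the same pitch class, so they are enharmonic equivalents.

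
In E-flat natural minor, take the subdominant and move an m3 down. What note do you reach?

The subdominant of Eb natural minor is Ab.
A minor third (3 semitones) below Ab lands on the letter F, giving F.

F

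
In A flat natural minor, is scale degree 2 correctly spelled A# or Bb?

Bb

Each scale degree takes a distinct letter name. Degree 2 of a scale on A must use the letter B.
Bb and A# are enharmonically the same pitch, but only Bb uses the letter B, so it is the correct spelling here.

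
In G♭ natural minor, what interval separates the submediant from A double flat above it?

perfect fourth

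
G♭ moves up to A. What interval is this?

augmented second

Counting letters G–A gives a second.
Gb→A = 3 semitones, 1 wider than the major second (2), so augmented.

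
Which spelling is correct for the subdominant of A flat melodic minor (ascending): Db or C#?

Each scale degree takes a distinct letter name. Degree 4 of a scale on A must use the letter D.
Db and C# are enharmonically the same pitch, but only Db uses the letter D, so it is the correct spelling here.

Db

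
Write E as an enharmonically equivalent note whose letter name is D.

D##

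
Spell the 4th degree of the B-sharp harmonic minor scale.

The B# harmonic minor scale runs B# C## D# E# F## G# A##.
Degree 4 is E#.

E#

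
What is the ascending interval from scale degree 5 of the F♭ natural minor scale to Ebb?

Scale degree 5 of Fb natural minor is Cb.
Cb up to Ebb: letters C→E make it a third; 3 semitones makes it minor.

minor third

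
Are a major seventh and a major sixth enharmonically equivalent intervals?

A major seventh spans 11 semitones; a major sixth spans 9.
The spans differ, so they are not enharmonic equivalents.

No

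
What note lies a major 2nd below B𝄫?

Abb

A second below B lands on the letter A.
A major second spans 2 semitones, so Bbb moves to pitch class 7. On the letter A that is Abb.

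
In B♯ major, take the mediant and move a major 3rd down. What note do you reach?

The mediant of B# major is D##.
A major third (4 semitones) below D## lands on the letter B, giving B#.

B#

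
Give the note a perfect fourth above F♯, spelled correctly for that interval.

F up a perfect fourth is Bb, so the target letter is B.
From F#, a perfect fourth is 5 semitones up: B.

B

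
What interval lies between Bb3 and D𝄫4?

Counting letters B–C–D gives a third.
Bb→Dbb = 2 semitones, 2 narrower than the major third (4), so diminished.

diminished third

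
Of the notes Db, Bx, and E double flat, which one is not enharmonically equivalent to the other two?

In 12-tone equal temperament, enharmonic equivalents share a pitch class. Db is pitch class 1; B## is pitch class 1; Ebb is pitch class 2.
Db and B## share pitch class 1, while Ebb is pitch class 2.

Ebb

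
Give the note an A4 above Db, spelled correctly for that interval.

G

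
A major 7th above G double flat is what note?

Fb

G up a major seventh is F#, so the target letter is F.
From Gbb, a major seventh is 11 semitones up: Fb.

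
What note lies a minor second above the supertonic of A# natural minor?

C#

The supertonic of A# natural minor is B#.
A minor second (1 semitone) above B# lands on the letter C, giving C#.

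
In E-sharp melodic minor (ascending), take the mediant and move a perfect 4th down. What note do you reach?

D#

The mediant of E# melodic minor (ascending) is G#.
A perfect fourth (5 semitones) below G# lands on the letter D, giving D#.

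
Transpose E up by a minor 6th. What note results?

C

E up a major sixth is C#, so the target letter is C.
From E, a minor sixth is 8 semitones up: C.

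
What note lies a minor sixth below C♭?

Eb

A sixth below C lands on the letter E.
A minor sixth spans 8 semitones, so Cb moves to pitch class 3. On the letter E that is Eb.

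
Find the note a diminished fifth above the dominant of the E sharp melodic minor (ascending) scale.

F#

The dominant of E# melodic minor (ascending) is B#.
A diminished fifth (6 semitones) above B# lands on the letter F, giving F#.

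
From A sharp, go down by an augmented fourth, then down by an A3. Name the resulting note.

An augmented fourth down from A# is E (letter E, 6 semitones down).
An augmented third down from E is Cb (letter C, 5 semitones down).

Cb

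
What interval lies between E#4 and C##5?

Counting letters E–F–G–A–B–C gives a sixth.
E#→C## = 9 semitones, exactly the major sixth.

major sixth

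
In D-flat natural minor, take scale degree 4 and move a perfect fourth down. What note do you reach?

Scale degree 4 of Db natural minor is Gb.
A perfect fourth (5 semitones) below Gb lands on the letter D, giving Db.

Db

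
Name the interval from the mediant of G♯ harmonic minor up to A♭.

The mediant of G# harmonic minor is B.
B up to Ab: letters B→A make it a seventh; 9 semitones makes it diminished.

diminished seventh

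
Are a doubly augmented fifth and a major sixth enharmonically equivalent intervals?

A doubly augmented fifth spans 9 semitones; a major sixth spans 9.
They are enharmonically equivalent.

Yes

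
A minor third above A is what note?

A third above A lands on the letter C.
A minor third spans 3 semitones, so A moves to pitch class 0. On the letter C that is C.

C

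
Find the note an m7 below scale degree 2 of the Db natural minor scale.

Scale degree 2 of Db natural minor is Eb.
A minor seventh (10 semitones) below Eb lands on the letter F, giving F.

F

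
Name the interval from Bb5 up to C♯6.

augmented second

Counting letters B–C gives a second.
Bb→C# = 3 semitones, 1 wider than the major second (2), so augmented.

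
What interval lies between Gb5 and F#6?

augmented seventh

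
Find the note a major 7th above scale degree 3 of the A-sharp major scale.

Scale degree 3 of A# major is C##.
A major seventh (11 semitones) above C## lands on the letter B, giving B##.

B##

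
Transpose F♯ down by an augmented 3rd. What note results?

A third below F lands on the letter D.
An augmented third spans 5 semitones, so F# moves to pitch class 1. On the letter D that is Db.

Db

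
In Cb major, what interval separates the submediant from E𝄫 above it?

diminished fifth

The submediant of Cb major is Ab.
Ab up to Ebb: letters A→E make it a fifth; 6 semitones makes it diminished.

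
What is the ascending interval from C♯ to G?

Counting letters C–D–E–F–G gives a fifth.
C#→G = 6 semitones, 1 narrower than the perfect fifth (7), so diminished.

diminished fifth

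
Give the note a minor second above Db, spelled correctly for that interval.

Ebb

A second above D lands on the letter E.
A minor second spans 1 semitone, so Db moves to pitch class 2. On the letter E that is Ebb.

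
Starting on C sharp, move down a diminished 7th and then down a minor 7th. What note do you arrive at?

E##

A diminished seventh down from C# is D## (letter D, 9 semitones down).
A minor seventh down from D## is E## (letter E, 10 semitones down).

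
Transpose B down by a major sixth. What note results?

B down a major sixth is D, so the target letter is D.
From B, a major sixth is 9 semitones down: D.

D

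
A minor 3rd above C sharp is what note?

E

A third above C lands on the letter E.
A minor third spans 3 semitones, so C# moves to pitch class 4. On the letter E that is E.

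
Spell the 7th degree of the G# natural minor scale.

The G# natural minor scale runs G# A# B C# D# E F#.
Degree 7 is F#.

F#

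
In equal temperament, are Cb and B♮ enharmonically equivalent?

Yes

Cb = pitch class 11 and B = pitch class 11 — the same pitch class, so they are enharmonic equivalents.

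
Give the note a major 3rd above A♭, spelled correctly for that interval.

A third above A lands on the letter C.
A major third spans 4 semitones, so Ab moves to pitch class 0. On the letter C that is C.

C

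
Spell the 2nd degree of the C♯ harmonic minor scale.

D#

Degree 2 takes the letter 1 step above C, which is D.
In harmonic minor, degree 2 sits 2 semitones above the tonic. C# + 2 semitones is pitch class 3, spelled on D as D#.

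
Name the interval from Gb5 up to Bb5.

major third

The letter names run G→B, a span of 2 letter steps, so the interval is some kind of third.
Gb to Bb is 4 semitones. A major third is 4, so 4 makes it major.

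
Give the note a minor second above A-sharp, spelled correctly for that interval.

A second above A lands on the letter B.
A minor second spans 1 semitone, so A# moves to pitch class 11. On the letter B that is B.

B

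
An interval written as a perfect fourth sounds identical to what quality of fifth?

A perfect fourth spans 5 semitones.
A fifth spanning 5 semitones is doubly diminished (the perfect fifth is 7).

doubly diminished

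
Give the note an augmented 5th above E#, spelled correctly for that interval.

B##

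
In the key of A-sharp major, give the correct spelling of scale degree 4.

The A# major scale runs A# B# C## D# E# F## G##.
Degree 4 is D#.

D#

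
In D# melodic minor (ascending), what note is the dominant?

A#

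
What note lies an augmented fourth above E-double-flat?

Ab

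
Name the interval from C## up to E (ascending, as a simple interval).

The letter names run C→E, a span of 2 letter steps, so the interval is some kind of third.
C## to E is 2 semitones. A major third is 4, so 2 makes it diminished.

diminished third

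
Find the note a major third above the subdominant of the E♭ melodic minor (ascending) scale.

C

The subdominant of Eb melodic minor (ascending) is Ab.
A major third (4 semitones) above Ab lands on the letter C, giving C.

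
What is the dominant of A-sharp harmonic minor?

E#

Degree 5 takes the letter 4 steps above A, which is E.
In harmonic minor, degree 5 sits 7 semitones above the tonic. A# + 7 semitones is pitch class 5, spelled on E as E#.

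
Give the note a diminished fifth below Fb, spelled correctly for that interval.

F down a perfect fifth is Bb, so the target letter is B.
From Fb, a diminished fifth is 6 semitones down: Bb.

Bb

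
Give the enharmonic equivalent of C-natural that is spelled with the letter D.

Plain D sits 2 semitones above C, so on the letter D the same pitch needs a double flat: Dbb.

Dbb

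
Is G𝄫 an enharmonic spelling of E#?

Gbb is pitch class 5; E# is pitch class 5.
All spellings map to pitch class 5, so they are enharmonically equivalent.

Yes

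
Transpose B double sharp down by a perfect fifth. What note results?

B down a perfect fifth is E, so the target letter is E.
From B##, a perfect fifth is 7 semitones down: E##.

E##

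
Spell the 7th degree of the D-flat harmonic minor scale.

C

The Db harmonic minor scale runs Db Eb Fb Gb Ab Bbb C.
Degree 7 is C.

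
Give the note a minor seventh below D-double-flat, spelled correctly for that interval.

Ebb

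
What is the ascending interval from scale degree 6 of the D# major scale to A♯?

minor seventh

Scale degree 6 of D# major is B#.
B# up to A#: letters B→A make it a seventh; 10 semitones makes it minor.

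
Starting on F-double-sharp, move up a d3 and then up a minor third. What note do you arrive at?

C

A diminished third up from F## is A (letter A, 2 semitones up).
A minor third up from A is C (letter C, 3 semitones up).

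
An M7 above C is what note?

C up a major seventh is B, so the target letter is B.
From C, a major seventh is 11 semitones up: B.

B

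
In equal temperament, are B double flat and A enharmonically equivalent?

Yes

Bbb = pitch class 9 and A = pitch class 9 — the same pitch class, so they are enharmonic equivalents.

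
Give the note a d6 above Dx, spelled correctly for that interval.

B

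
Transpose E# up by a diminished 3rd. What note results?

E up a major third is G#, so the target letter is G.
From E#, a diminished third is 2 semitones up: G.

G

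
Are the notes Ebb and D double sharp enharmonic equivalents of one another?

Two spellings are enharmonically equivalent only if they share a pitch class.
Here Ebb → 2, D## → 4; 2 ≠ 4, so they are not.

No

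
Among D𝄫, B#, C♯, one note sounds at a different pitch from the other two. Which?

In 12-tone equal temperament, enharmonic equivalents share a pitch class. Dbb is pitch class 0; B# is pitch class 0; C# is pitch class 1.
Dbb and B# share pitch class 0, while C# is pitch class 1.

C#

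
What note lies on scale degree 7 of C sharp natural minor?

B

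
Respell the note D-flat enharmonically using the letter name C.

C#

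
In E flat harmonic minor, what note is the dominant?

The Eb harmonic minor scale runs Eb F Gb Ab Bb Cb D.
Degree 5 is Bb.

Bb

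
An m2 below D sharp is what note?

C##

A second below D lands on the letter C.
A minor second spans 1 semitone, so D# moves to pitch class 2. On the letter C that is C##.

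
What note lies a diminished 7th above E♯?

D

A seventh above E lands on the letter D.
A diminished seventh spans 9 semitones, so E# moves to pitch class 2. On the letter D that is D.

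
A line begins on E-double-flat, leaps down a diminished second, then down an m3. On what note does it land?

A diminished second down from Ebb is D (letter D, 0 semitones down).
A minor third down from D is B (letter B, 3 semitones down).

B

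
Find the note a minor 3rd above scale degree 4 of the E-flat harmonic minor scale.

Cb

Scale degree 4 of Eb harmonic minor is Ab.
A minor third (3 semitones) above Ab lands on the letter C, giving Cb.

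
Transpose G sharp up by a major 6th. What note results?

E#

G up a major sixth is E, so the target letter is E.
From G#, a major sixth is 9 semitones up: E#.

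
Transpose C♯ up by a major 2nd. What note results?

D#

A second above C lands on the letter D.
A major second spans 2 semitones, so C# moves to pitch class 3. On the letter D that is D#.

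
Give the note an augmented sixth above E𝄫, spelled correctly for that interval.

C

E up a major sixth is C#, so the target letter is C.
From Ebb, an augmented sixth is 10 semitones up: C.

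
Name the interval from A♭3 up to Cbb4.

diminished third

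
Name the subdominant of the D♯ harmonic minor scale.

Degree 4 takes the letter 3 steps above D, which is G.
In harmonic minor, degree 4 sits 5 semitones above the tonic. D# + 5 semitones is pitch class 8, spelled on G as G#.

G#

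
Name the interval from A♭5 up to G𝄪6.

doubly augmented seventh

The letter names run A→G, a span of 6 letter steps, so the interval is some kind of seventh.
Ab to G## is 13 semitones. A major seventh is 11, so 13 makes it doubly augmented.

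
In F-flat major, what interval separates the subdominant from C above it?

The subdominant of Fb major is Bbb.
Bbb up to C: letters B→C make it a second; 3 semitones makes it augmented.

augmented second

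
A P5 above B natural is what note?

F#

B up a perfect fifth is F#, so the target letter is F.
From B, a perfect fifth is 7 semitones up: F#.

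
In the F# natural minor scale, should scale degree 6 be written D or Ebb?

D

Each scale degree takes a distinct letter name. Degree 6 of a scale on F must use the letter D.
D and Ebb are enharmonically the same pitch, but only D uses the letter D, so it is the correct spelling here.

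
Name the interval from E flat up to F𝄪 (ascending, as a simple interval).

doubly augmented second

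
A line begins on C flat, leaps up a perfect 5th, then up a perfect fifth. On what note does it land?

Db

A perfect fifth up from Cb is Gb (letter G, 7 semitones up).
A perfect fifth up from Gb is Db (letter D, 7 semitones up).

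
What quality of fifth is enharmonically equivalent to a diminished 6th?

A diminished sixth spans 7 semitones.
A fifth spanning 7 semitones is perfect (the perfect fifth is 7).

perfect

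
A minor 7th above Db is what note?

Cb

D up a major seventh is C#, so the target letter is C.
From Db, a minor seventh is 10 semitones up: Cb.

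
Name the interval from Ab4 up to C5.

Counting letters A–B–C gives a third.
Ab→C = 4 semitones, exactly the major third.

major third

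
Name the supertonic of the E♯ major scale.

F##

Degree 2 takes the letter 1 step above E, which is F.
In major, degree 2 sits 2 semitones above the tonic. E# + 2 semitones is pitch class 7, spelled on F as F##.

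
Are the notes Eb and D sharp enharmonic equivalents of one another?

Eb = pitch class 3 and D# = pitch class 3 — the same pitch class, so they are enharmonic equivalents.

Yes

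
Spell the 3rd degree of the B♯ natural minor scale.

D#

Degree 3 takes the letter 2 steps above B, which is D.
In natural minor, degree 3 sits 3 semitones above the tonic. B# + 3 semitones is pitch class 3, spelled on D as D#.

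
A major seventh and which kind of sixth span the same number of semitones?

A major seventh spans 11 semitones.
A sixth spanning 11 semitones is doubly augmented (the major sixth is 9).

doubly augmented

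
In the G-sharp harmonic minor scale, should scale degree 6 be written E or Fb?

Each scale degree takes a distinct letter name. Degree 6 of a scale on G must use the letter E.
E and Fb are enharmonically the same pitch, but only E uses the letter E, so it is the correct spelling here.

E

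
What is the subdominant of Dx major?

G##

Degree 4 takes the letter 3 steps above D, which is G.
In major, degree 4 sits 5 semitones above the tonic. D## + 5 semitones is pitch class 9, spelled on G as G##.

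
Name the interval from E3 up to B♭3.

Counting letters E–F–G–A–B gives a fifth.
E→Bb = 6 semitones, 1 narrower than the perfect fifth (7), so diminished.

diminished fifth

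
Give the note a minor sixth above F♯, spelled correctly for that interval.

F up a major sixth is D, so the target letter is D.
From F#, a minor sixth is 8 semitones up: D.

D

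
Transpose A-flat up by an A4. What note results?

D

A fourth above A lands on the letter D.
An augmented fourth spans 6 semitones, so Ab moves to pitch class 2. On the letter D that is D.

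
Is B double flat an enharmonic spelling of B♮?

Two spellings are enharmonically equivalent only if they share a pitch class.
Here Bbb → 9, B → 11; 9 ≠ 11, so they are not.

No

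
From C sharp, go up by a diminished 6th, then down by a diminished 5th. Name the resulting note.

A diminished sixth up from C# is Ab (letter A, 7 semitones up).
A diminished fifth down from Ab is D (letter D, 6 semitones down).

D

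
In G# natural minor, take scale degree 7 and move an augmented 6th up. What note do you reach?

Scale degree 7 of G# natural minor is F#.
An augmented sixth (10 semitones) above F# lands on the letter D, giving D##.

D##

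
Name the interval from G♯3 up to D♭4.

Counting letters G–A–B–C–D gives a fifth.
G#→Db = 5 semitones, 2 narrower than the perfect fifth (7), so doubly diminished.

doubly diminished fifth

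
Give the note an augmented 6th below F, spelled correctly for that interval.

Abb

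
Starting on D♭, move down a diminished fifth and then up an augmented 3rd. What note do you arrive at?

A diminished fifth down from Db is G (letter G, 6 semitones down).
An augmented third up from G is B# (letter B, 5 semitones up).

B#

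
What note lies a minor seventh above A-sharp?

G#

A seventh above A lands on the letter G.
A minor seventh spans 10 semitones, so A# moves to pitch class 8. On the letter G that is G#.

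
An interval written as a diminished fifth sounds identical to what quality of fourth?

augmented

A diminished fifth spans 6 semitones.
A fourth spanning 6 semitones is augmented (the perfect fourth is 5).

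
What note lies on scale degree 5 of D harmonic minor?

A

Degree 5 takes the letter 4 steps above D, which is A.
In harmonic minor, degree 5 sits 7 semitones above the tonic. D + 7 semitones is pitch class 9, spelled on A as A.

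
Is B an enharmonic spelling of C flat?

B = pitch class 11 and Cb = pitch class 11 — the same pitch class, so they are enharmonic equivalents.

Yes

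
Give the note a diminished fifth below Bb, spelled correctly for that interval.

E

A fifth below B lands on the letter E.
A diminished fifth spans 6 semitones, so Bb moves to pitch class 4. On the letter E that is E.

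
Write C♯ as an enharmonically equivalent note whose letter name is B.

B##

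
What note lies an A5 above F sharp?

A fifth above F lands on the letter C.
An augmented fifth spans 8 semitones, so F# moves to pitch class 2. On the letter C that is C##.

C##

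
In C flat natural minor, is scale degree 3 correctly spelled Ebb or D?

Each scale degree takes a distinct letter name. Degree 3 of a scale on C must use the letter E.
Ebb and D are enharmonically the same pitch, but only Ebb uses the letter E, so it is the correct spelling here.

Ebb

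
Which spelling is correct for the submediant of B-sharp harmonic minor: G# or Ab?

Each scale degree takes a distinct letter name. Degree 6 of a scale on B must use the letter G.
G# and Ab are enharmonically the same pitch, but only G# uses the letter G, so it is the correct spelling here.

G#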